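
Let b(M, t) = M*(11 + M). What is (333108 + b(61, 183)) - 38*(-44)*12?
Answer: 357564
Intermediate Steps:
(333108 + b(61, 183)) - 38*(-44)*12 = (333108 + 61*(11 + 61)) - 38*(-44)*12 = (333108 + 61*72) + 1672*12 = (333108 + 4392) + 20064 = 337500 + 20064 = 357564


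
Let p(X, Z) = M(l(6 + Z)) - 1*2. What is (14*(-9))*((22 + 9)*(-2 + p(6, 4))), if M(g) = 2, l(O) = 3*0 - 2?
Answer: 7812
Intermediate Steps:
l(O) = -2 (l(O) = 0 - 2 = -2)
p(X, Z) = 0 (p(X, Z) = 2 - 1*2 = 2 - 2 = 0)
(14*(-9))*((22 + 9)*(-2 + p(6, 4))) = (14*(-9))*((22 + 9)*(-2 + 0)) = -3906*(-2) = -126*(-62) = 7812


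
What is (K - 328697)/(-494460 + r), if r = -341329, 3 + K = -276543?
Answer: 605243/835789 ≈ 0.72416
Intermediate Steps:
K = -276546 (K = -3 - 276543 = -276546)
(K - 328697)/(-494460 + r) = (-276546 - 328697)/(-494460 - 341329) = -605243/(-835789) = -605243*(-1/835789) = 605243/835789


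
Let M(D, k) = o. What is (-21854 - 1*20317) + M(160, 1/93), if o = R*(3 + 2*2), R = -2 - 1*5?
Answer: -42220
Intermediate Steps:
R = -7 (R = -2 - 5 = -7)
o = -49 (o = -7*(3 + 2*2) = -7*(3 + 4) = -7*7 = -49)
M(D, k) = -49
(-21854 - 1*20317) + M(160, 1/93) = (-21854 - 1*20317) - 49 = (-21854 - 20317) - 49 = -42171 - 49 = -42220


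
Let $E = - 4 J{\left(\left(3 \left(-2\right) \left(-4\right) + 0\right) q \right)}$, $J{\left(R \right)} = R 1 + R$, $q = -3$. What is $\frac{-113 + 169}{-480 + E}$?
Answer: $\frac{7}{12} \approx 0.58333$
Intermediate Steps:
$J{\left(R \right)} = 2 R$ ($J{\left(R \right)} = R + R = 2 R$)
$E = 576$ ($E = - 4 \cdot 2 \left(3 \left(-2\right) \left(-4\right) + 0\right) \left(-3\right) = - 4 \cdot 2 \left(\left(-6\right) \left(-4\right) + 0\right) \left(-3\right) = - 4 \cdot 2 \left(24 + 0\right) \left(-3\right) = - 4 \cdot 2 \cdot 24 \left(-3\right) = - 4 \cdot 2 \left(-72\right) = \left(-4\right) \left(-144\right) = 576$)
$\frac{-113 + 169}{-480 + E} = \frac{-113 + 169}{-480 + 576} = \frac{56}{96} = 56 \cdot \frac{1}{96} = \frac{7}{12}$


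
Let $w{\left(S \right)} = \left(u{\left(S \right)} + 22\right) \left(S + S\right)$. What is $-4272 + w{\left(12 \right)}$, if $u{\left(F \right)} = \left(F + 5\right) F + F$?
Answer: $1440$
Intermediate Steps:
$u{\left(F \right)} = F + F \left(5 + F\right)$ ($u{\left(F \right)} = \left(5 + F\right) F + F = F \left(5 + F\right) + F = F + F \left(5 + F\right)$)
$w{\left(S \right)} = 2 S \left(22 + S \left(6 + S\right)\right)$ ($w{\left(S \right)} = \left(S \left(6 + S\right) + 22\right) \left(S + S\right) = \left(22 + S \left(6 + S\right)\right) 2 S = 2 S \left(22 + S \left(6 + S\right)\right)$)
$-4272 + w{\left(12 \right)} = -4272 + 2 \cdot 12 \left(22 + 12 \left(6 + 12\right)\right) = -4272 + 2 \cdot 12 \left(22 + 12 \cdot 18\right) = -4272 + 2 \cdot 12 \left(22 + 216\right) = -4272 + 2 \cdot 12 \cdot 238 = -4272 + 5712 = 1440$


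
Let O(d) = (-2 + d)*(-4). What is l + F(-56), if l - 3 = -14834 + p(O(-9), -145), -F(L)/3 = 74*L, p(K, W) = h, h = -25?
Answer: -2424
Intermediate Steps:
O(d) = 8 - 4*d
p(K, W) = -25
F(L) = -222*L
l = -14856 (l = 3 + (-14834 - 25) = 3 - 14859 = -14856)
l + F(-56) = -14856 - 222*(-56) = -14856 + 12432 = -2424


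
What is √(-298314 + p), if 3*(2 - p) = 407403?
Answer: I*√434113 ≈ 658.87*I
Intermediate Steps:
p = -135799 (p = 2 - ⅓*407403 = 2 - 135801 = -135799)
√(-298314 + p) = √(-298314 - 135799) = √(-434113) = I*√434113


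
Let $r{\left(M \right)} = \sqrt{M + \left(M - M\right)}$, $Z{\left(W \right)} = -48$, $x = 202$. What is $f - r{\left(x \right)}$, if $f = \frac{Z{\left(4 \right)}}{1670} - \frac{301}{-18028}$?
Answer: $- \frac{181337}{15053380} - \sqrt{202} \approx -14.225$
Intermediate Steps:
$r{\left(M \right)} = \sqrt{M}$ ($r{\left(M \right)} = \sqrt{M + 0} = \sqrt{M}$)
$f = - \frac{181337}{15053380}$ ($f = - \frac{48}{1670} - \frac{301}{-18028} = \left(-48\right) \frac{1}{1670} - - \frac{301}{18028} = - \frac{24}{835} + \frac{301}{18028} = - \frac{181337}{15053380} \approx -0.012046$)
$f - r{\left(x \right)} = - \frac{181337}{15053380} - \sqrt{202}$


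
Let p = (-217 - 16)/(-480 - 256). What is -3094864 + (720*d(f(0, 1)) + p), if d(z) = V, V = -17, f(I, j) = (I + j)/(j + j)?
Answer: -2286828311/736 ≈ -3.1071e+6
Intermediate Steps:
f(I, j) = (I + j)/(2*j) (f(I, j) = (I + j)/((2*j)) = (I + j)*(1/(2*j)) = (I + j)/(2*j))
d(z) = -17
p = 233/736 (p = -233/(-736) = -233*(-1/736) = 233/736 ≈ 0.31658)
-3094864 + (720*d(f(0, 1)) + p) = -3094864 + (720*(-17) + 233/736) = -3094864 + (-12240 + 233/736) = -3094864 - 9008407/736 = -2286828311/736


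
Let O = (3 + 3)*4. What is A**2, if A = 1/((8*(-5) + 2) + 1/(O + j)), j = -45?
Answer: 441/638401 ≈ 0.00069079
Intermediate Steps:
O = 24 (O = 6*4 = 24)
A = -21/799 (A = 1/((8*(-5) + 2) + 1/(24 - 45)) = 1/((-40 + 2) + 1/(-21)) = 1/(-38 - 1/21) = 1/(-799/21) = -21/799 ≈ -0.026283)
A**2 = (-21/799)**2 = 441/638401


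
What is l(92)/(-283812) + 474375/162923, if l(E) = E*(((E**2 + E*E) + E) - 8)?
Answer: -30089530373/11559875619 ≈ -2.6029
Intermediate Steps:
l(E) = E*(-8 + E + 2*E**2) (l(E) = E*(((E**2 + E**2) + E) - 8) = E*((2*E**2 + E) - 8) = E*((E + 2*E**2) - 8) = E*(-8 + E + 2*E**2))
l(92)/(-283812) + 474375/162923 = (92*(-8 + 92 + 2*92**2))/(-283812) + 474375/162923 = (92*(-8 + 92 + 2*8464))*(-1/283812) + 474375*(1/162923) = (92*(-8 + 92 + 16928))*(-1/283812) + 474375/162923 = (92*17012)*(-1/283812) + 474375/162923 = 1565104*(-1/283812) + 474375/162923 = -391276/70953 + 474375/162923 = -30089530373/11559875619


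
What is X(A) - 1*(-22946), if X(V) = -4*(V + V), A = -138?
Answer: 24050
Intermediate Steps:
X(V) = -8*V
X(A) - 1*(-22946) = -8*(-138) - 1*(-22946) = 1104 + 22946 = 24050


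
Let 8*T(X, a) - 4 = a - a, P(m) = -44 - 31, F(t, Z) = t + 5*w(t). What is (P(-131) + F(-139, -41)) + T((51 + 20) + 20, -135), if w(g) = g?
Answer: -1817/2 ≈ -908.50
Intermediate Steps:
F(t, Z) = 6*t (F(t, Z) = t + 5*t = 6*t)
P(m) = -75
T(X, a) = ½ (T(X, a) = ½ + (a - a)/8 = ½ + (⅛)*0 = ½ + 0 = ½)
(P(-131) + F(-139, -41)) + T((51 + 20) + 20, -135) = (-75 + 6*(-139)) + ½ = (-75 - 834) + ½ = -909 + ½ = -1817/2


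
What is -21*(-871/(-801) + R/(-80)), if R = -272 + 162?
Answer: -110453/2136 ≈ -51.710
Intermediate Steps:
R = -110
-21*(-871/(-801) + R/(-80)) = -21*(-871/(-801) - 110/(-80)) = -21*(-871*(-1/801) - 110*(-1/80)) = -21*(871/801 + 11/8) = -21*15779/6408 = -110453/2136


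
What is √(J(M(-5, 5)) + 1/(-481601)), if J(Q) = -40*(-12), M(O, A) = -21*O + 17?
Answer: √111330970654879/481601 ≈ 21.909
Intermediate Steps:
M(O, A) = 17 - 21*O
J(Q) = 480
√(J(M(-5, 5)) + 1/(-481601)) = √(480 + 1/(-481601)) = √(480 - 1/481601) = √(231168479/481601) = √111330970654879/481601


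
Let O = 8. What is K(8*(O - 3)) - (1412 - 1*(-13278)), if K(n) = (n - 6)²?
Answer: -13534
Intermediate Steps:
K(n) = (-6 + n)²
K(8*(O - 3)) - (1412 - 1*(-13278)) = (-6 + 8*(8 - 3))² - (1412 - 1*(-13278)) = (-6 + 8*5)² - (1412 + 13278) = (-6 + 40)² - 1*14690 = 34² - 14690 = 1156 - 14690 = -13534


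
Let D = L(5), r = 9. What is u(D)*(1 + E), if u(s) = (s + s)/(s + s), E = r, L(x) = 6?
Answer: 10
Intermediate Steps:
E = 9
D = 6
u(s) = 1 (u(s) = (2*s)/((2*s)) = (2*s)*(1/(2*s)) = 1)
u(D)*(1 + E) = 1*(1 + 9) = 1*10 = 10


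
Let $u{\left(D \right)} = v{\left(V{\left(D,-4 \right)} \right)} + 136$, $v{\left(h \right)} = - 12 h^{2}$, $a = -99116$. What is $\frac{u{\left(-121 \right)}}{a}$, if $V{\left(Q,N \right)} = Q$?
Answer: $\frac{43889}{24779} \approx 1.7712$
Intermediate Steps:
$u{\left(D \right)} = 136 - 12 D^{2}$ ($u{\left(D \right)} = - 12 D^{2} + 136 = 136 - 12 D^{2}$)
$\frac{u{\left(-121 \right)}}{a} = \frac{136 - 12 \left(-121\right)^{2}}{-99116} = \left(136 - 175692\right) \left(- \frac{1}{99116}\right) = \left(-175556\right) \left(- \frac{1}{99116}\right) = \frac{43889}{24779}$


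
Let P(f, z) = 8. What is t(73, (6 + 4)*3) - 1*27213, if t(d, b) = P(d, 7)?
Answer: -27205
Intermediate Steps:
t(d, b) = 8
t(73, (6 + 4)*3) - 1*27213 = 8 - 1*27213 = 8 - 27213 = -27205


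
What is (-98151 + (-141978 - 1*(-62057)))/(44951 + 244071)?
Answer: -89036/144511 ≈ -0.61612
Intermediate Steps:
(-98151 + (-141978 - 1*(-62057)))/(44951 + 244071) = (-98151 + (-141978 + 62057))/289022 = (-98151 - 79921)*(1/289022) = -178072*1/289022 = -89036/144511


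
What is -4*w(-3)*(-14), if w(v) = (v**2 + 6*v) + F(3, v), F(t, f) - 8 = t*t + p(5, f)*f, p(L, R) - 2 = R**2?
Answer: -1400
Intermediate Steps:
p(L, R) = 2 + R**2
F(t, f) = 8 + t**2 + f*(2 + f**2) (F(t, f) = 8 + (t*t + (2 + f**2)*f) = 8 + (t**2 + f*(2 + f**2)) = 8 + t**2 + f*(2 + f**2))
w(v) = 17 + v**2 + 6*v + v*(2 + v**2) (w(v) = (v**2 + 6*v) + (8 + 3**2 + v*(2 + v**2)) = (v**2 + 6*v) + (8 + 9 + v*(2 + v**2)) = (v**2 + 6*v) + (17 + v*(2 + v**2)) = 17 + v**2 + 6*v + v*(2 + v**2))
-4*w(-3)*(-14) = -4*(17 + (-3)**2 + (-3)**3 + 8*(-3))*(-14) = -4*(17 + 9 - 27 - 24)*(-14) = -4*(-25)*(-14) = 100*(-14) = -1400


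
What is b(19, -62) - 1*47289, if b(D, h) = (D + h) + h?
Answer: -47394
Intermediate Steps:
b(D, h) = D + 2*h
b(19, -62) - 1*47289 = (19 + 2*(-62)) - 1*47289 = (19 - 124) - 47289 = -105 - 47289 = -47394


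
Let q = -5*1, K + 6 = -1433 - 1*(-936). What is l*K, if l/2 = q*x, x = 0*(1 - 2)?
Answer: 0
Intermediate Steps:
K = -503 (K = -6 + (-1433 - 1*(-936)) = -6 + (-1433 + 936) = -6 - 497 = -503)
x = 0 (x = 0*(-1) = 0)
q = -5
l = 0 (l = 2*(-5*0) = 2*0 = 0)
l*K = 0*(-503) = 0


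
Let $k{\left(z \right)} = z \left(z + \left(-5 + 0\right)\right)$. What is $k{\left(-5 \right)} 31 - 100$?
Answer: $1450$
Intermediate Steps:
$k{\left(z \right)} = z \left(-5 + z\right)$ ($k{\left(z \right)} = z \left(z - 5\right) = z \left(-5 + z\right)$)
$k{\left(-5 \right)} 31 - 100 = - 5 \left(-5 - 5\right) 31 - 100 = \left(-5\right) \left(-10\right) 31 - 100 = 50 \cdot 31 - 100 = 1550 - 100 = 1450$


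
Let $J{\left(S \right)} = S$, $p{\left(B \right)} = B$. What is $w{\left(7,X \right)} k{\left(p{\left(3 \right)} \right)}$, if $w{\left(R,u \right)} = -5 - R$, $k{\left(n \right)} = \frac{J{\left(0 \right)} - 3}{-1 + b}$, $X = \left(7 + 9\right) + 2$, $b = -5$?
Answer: $-6$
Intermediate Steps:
$X = 18$ ($X = 16 + 2 = 18$)
$k{\left(n \right)} = \frac{1}{2}$ ($k{\left(n \right)} = \frac{0 - 3}{-1 - 5} = - \frac{3}{-6} = \left(-3\right) \left(- \frac{1}{6}\right) = \frac{1}{2}$)
$w{\left(7,X \right)} k{\left(p{\left(3 \right)} \right)} = \left(-5 - 7\right) \frac{1}{2} = \left(-12\right) \frac{1}{2} = -6$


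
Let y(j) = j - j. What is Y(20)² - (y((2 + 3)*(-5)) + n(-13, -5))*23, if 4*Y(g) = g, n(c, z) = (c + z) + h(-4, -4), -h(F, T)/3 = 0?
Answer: 439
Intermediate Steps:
h(F, T) = 0 (h(F, T) = -3*0 = 0)
n(c, z) = c + z (n(c, z) = (c + z) + 0 = c + z)
Y(g) = g/4
y(j) = 0
Y(20)² - (y((2 + 3)*(-5)) + n(-13, -5))*23 = ((¼)*20)² - (0 + (-13 - 5))*23 = 5² - (0 - 18)*23 = 25 - (-18)*23 = 25 - 1*(-414) = 25 + 414 = 439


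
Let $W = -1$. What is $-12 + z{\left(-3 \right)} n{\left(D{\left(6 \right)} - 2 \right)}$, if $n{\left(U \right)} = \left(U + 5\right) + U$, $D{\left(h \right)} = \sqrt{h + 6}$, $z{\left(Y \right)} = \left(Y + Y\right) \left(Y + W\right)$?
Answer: $12 + 96 \sqrt{3} \approx 178.28$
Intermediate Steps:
$z{\left(Y \right)} = 2 Y \left(-1 + Y\right)$ ($z{\left(Y \right)} = \left(Y + Y\right) \left(Y - 1\right) = 2 Y \left(-1 + Y\right)$)
$D{\left(h \right)} = \sqrt{6 + h}$
$n{\left(U \right)} = 5 + 2 U$ ($n{\left(U \right)} = \left(5 + U\right) + U = 5 + 2 U$)
$-12 + z{\left(-3 \right)} n{\left(D{\left(6 \right)} - 2 \right)} = -12 + 2 \left(-3\right) \left(-1 - 3\right) \left(5 + 2 \left(\sqrt{6 + 6} - 2\right)\right) = -12 + 2 \left(-3\right) \left(-4\right) \left(5 + 2 \left(\sqrt{12} - 2\right)\right) = -12 + 24 \left(5 + 2 \left(2 \sqrt{3} - 2\right)\right) = -12 + 24 \left(5 + 2 \left(-2 + 2 \sqrt{3}\right)\right) = -12 + 24 \left(5 - \left(4 - 4 \sqrt{3}\right)\right) = -12 + 24 \left(1 + 4 \sqrt{3}\right) = -12 + \left(24 + 96 \sqrt{3}\right) = 12 + 96 \sqrt{3}$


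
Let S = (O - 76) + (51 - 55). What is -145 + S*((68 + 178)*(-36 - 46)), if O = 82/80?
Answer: 15929387/10 ≈ 1.5929e+6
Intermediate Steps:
O = 41/40 (O = 82*(1/80) = 41/40 ≈ 1.0250)
S = -3159/40 (S = (41/40 - 76) + (51 - 55) = -2999/40 - 4 = -3159/40 ≈ -78.975)
-145 + S*((68 + 178)*(-36 - 46)) = -145 - 3159*(68 + 178)*(-36 - 46)/40 = -145 - 388557*(-82)/20 = -145 - 3159/40*(-20172) = -145 + 15930837/10 = 15929387/10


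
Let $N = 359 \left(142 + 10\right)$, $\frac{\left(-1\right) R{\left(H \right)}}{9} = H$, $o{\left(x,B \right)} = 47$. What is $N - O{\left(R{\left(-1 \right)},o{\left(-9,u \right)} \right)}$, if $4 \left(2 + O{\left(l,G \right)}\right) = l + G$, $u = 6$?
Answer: $54556$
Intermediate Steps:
$R{\left(H \right)} = - 9 H$
$O{\left(l,G \right)} = -2 + \frac{G}{4} + \frac{l}{4}$ ($O{\left(l,G \right)} = -2 + \frac{l + G}{4} = -2 + \frac{G + l}{4} = -2 + \left(\frac{G}{4} + \frac{l}{4}\right) = -2 + \frac{G}{4} + \frac{l}{4}$)
$N = 54568$ ($N = 359 \cdot 152 = 54568$)
$N - O{\left(R{\left(-1 \right)},o{\left(-9,u \right)} \right)} = 54568 - \left(-2 + \frac{1}{4} \cdot 47 + \frac{\left(-9\right) \left(-1\right)}{4}\right) = 54568 - \left(-2 + \frac{47}{4} + \frac{1}{4} \cdot 9\right) = 54568 - \left(-2 + \frac{47}{4} + \frac{9}{4}\right) = 54568 - 12 = 54556$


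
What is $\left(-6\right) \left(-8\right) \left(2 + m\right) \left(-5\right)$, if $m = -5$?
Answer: $720$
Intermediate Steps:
$\left(-6\right) \left(-8\right) \left(2 + m\right) \left(-5\right) = \left(-6\right) \left(-8\right) \left(2 - 5\right) \left(-5\right) = 48 \left(\left(-3\right) \left(-5\right)\right) = 48 \cdot 15 = 720$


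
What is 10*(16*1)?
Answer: 160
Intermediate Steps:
10*(16*1) = 10*16 = 160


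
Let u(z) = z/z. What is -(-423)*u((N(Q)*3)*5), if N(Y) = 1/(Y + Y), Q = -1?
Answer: 423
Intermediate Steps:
N(Y) = 1/(2*Y)
u(z) = 1
-(-423)*u((N(Q)*3)*5) = -(-423) = -1*(-423) = 423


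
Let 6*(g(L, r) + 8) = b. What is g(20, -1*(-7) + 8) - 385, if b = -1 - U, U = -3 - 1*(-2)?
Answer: -393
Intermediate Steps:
U = -1 (U = -3 + 2 = -1)
b = 0 (b = -1 - 1*(-1) = -1 + 1 = 0)
g(L, r) = -8 (g(L, r) = -8 + (1/6)*0 = -8 + 0 = -8)
g(20, -1*(-7) + 8) - 385 = -8 - 385 = -393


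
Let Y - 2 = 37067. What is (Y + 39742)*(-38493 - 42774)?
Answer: -6242199537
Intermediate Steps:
Y = 37069 (Y = 2 + 37067 = 37069)
(Y + 39742)*(-38493 - 42774) = (37069 + 39742)*(-38493 - 42774) = 76811*(-81267) = -6242199537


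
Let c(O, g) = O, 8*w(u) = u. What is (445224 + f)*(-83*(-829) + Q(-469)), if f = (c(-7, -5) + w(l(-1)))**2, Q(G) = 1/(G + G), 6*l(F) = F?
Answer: 22071066593975575/720384 ≈ 3.0638e+10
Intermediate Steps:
l(F) = F/6
w(u) = u/8
Q(G) = 1/(2*G)
f = 113569/2304 (f = (-7 + ((1/6)*(-1))/8)**2 = (-7 + (1/8)*(-1/6))**2 = (-7 - 1/48)**2 = (-337/48)**2 = 113569/2304 ≈ 49.292)
(445224 + f)*(-83*(-829) + Q(-469)) = (445224 + 113569/2304)*(-83*(-829) + (1/2)/(-469)) = 1025909665*(68807 + (1/2)*(-1/469))/2304 = 1025909665*(68807 - 1/938)/2304 = (1025909665/2304)*(64540965/938) = 22071066593975575/720384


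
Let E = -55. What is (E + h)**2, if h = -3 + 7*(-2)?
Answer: 5184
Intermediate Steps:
h = -17 (h = -3 - 14 = -17)
(E + h)**2 = (-55 - 17)**2 = (-72)**2 = 5184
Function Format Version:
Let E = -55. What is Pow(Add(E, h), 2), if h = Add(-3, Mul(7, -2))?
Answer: 5184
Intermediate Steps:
h = -17 (h = Add(-3, -14) = -17)
Pow(Add(E, h), 2) = Pow(Add(-55, -17), 2) = Pow(-72, 2) = 5184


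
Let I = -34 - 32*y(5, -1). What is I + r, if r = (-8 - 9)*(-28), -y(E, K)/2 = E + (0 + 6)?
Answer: 1146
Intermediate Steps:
y(E, K) = -12 - 2*E (y(E, K) = -2*(E + (0 + 6)) = -2*(E + 6) = -2*(6 + E) = -12 - 2*E)
I = 670 (I = -34 - 32*(-12 - 2*5) = -34 - 32*(-12 - 10) = -34 - 32*(-22) = -34 + 704 = 670)
r = 476 (r = -17*(-28) = 476)
I + r = 670 + 476 = 1146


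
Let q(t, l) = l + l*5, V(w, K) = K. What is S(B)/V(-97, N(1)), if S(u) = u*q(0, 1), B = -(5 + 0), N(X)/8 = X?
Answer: -15/4 ≈ -3.7500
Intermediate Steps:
N(X) = 8*X
q(t, l) = 6*l (q(t, l) = l + 5*l = 6*l)
B = -5 (B = -1*5 = -5)
S(u) = 6*u (S(u) = u*(6*1) = u*6 = 6*u)
S(B)/V(-97, N(1)) = (6*(-5))/((8*1)) = -30/8 = -30*1/8 = -15/4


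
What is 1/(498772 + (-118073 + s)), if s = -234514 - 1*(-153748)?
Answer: 1/299933 ≈ 3.3341e-6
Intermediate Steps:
s = -80766 (s = -234514 + 153748 = -80766)
1/(498772 + (-118073 + s)) = 1/(498772 + (-118073 - 80766)) = 1/(498772 - 198839) = 1/299933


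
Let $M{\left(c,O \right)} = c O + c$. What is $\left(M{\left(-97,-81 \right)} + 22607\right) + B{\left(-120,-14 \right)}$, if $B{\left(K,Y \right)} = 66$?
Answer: $30433$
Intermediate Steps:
$M{\left(c,O \right)} = c + O c$ ($M{\left(c,O \right)} = O c + c = c + O c$)
$\left(M{\left(-97,-81 \right)} + 22607\right) + B{\left(-120,-14 \right)} = \left(- 97 \left(1 - 81\right) + 22607\right) + 66 = \left(\left(-97\right) \left(-80\right) + 22607\right) + 66 = \left(7760 + 22607\right) + 66 = 30367 + 66 = 30433$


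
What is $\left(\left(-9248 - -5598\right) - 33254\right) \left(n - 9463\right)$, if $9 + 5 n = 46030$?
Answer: $\frac{47753776}{5} \approx 9.5508 \cdot 10^{6}$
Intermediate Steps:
$n = \frac{46021}{5}$ ($n = - \frac{9}{5} + \frac{1}{5} \cdot 46030 = - \frac{9}{5} + 9206 = \frac{46021}{5} \approx 9204.2$)
$\left(\left(-9248 - -5598\right) - 33254\right) \left(n - 9463\right) = \left(\left(-9248 - -5598\right) - 33254\right) \left(\frac{46021}{5} - 9463\right) = \left(\left(-9248 + 5598\right) - 33254\right) \left(- \frac{1294}{5}\right) = \left(-3650 - 33254\right) \left(- \frac{1294}{5}\right) = \left(-36904\right) \left(- \frac{1294}{5}\right) = \frac{47753776}{5}$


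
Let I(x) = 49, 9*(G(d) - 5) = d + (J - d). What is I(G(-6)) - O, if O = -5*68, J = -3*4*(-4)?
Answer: 389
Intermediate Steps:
J = 48 (J = -12*(-4) = 48)
G(d) = 31/3 (G(d) = 5 + (d + (48 - d))/9 = 5 + (⅑)*48 = 5 + 16/3 = 31/3)
O = -340
I(G(-6)) - O = 49 - 1*(-340) = 49 + 340 = 389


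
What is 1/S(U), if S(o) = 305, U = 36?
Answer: 1/305 ≈ 0.0032787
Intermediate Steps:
1/S(U) = 1/305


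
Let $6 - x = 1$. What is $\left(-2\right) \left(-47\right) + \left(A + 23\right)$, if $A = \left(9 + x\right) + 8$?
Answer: $139$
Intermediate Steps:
$x = 5$ ($x = 6 - 1 = 5$)
$A = 22$ ($A = \left(9 + 5\right) + 8 = 14 + 8 = 22$)
$\left(-2\right) \left(-47\right) + \left(A + 23\right) = \left(-2\right) \left(-47\right) + \left(22 + 23\right) = 94 + 45 = 139$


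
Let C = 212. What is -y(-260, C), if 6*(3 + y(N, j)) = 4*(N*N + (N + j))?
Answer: -135095/3 ≈ -45032.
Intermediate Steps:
y(N, j) = -3 + 2*N/3 + 2*j/3 + 2*N**2/3 (y(N, j) = -3 + (4*(N*N + (N + j)))/6 = -3 + (4*(N**2 + (N + j)))/6 = -3 + (4*(N + j + N**2))/6 = -3 + (4*N + 4*j + 4*N**2)/6 = -3 + (2*N/3 + 2*j/3 + 2*N**2/3) = -3 + 2*N/3 + 2*j/3 + 2*N**2/3)
-y(-260, C) = -(-3 + (2/3)*(-260) + (2/3)*212 + (2/3)*(-260)**2) = -(-3 - 520/3 + 424/3 + (2/3)*67600) = -(-3 - 520/3 + 424/3 + 135200/3) = -1*135095/3 = -135095/3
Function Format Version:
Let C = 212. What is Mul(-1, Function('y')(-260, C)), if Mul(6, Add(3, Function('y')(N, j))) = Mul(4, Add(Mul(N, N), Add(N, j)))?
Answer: Rational(-135095, 3) ≈ -45032.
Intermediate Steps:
Function('y')(N, j) = Add(-3, Mul(Rational(2, 3), N), Mul(Rational(2, 3), j), Mul(Rational(2, 3), Pow(N, 2))) (Function('y')(N, j) = Add(-3, Mul(Rational(1, 6), Mul(4, Add(Mul(N, N), Add(N, j))))) = Add(-3, Mul(Rational(1, 6), Mul(4, Add(Pow(N, 2), Add(N, j))))) = Add(-3, Mul(Rational(1, 6), Mul(4, Add(N, j, Pow(N, 2))))) = Add(-3, Mul(Rational(1, 6), Add(Mul(4, N), Mul(4, j), Mul(4, Pow(N, 2))))) = Add(-3, Add(Mul(Rational(2, 3), N), Mul(Rational(2, 3), j), Mul(Rational(2, 3), Pow(N, 2)))) = Add(-3, Mul(Rational(2, 3), N), Mul(Rational(2, 3), j), Mul(Rational(2, 3), Pow(N, 2))))
Mul(-1, Function('y')(-260, C)) = Mul(-1, Add(-3, Mul(Rational(2, 3), -260), Mul(Rational(2, 3), 212), Mul(Rational(2, 3), Pow(-260, 2)))) = Mul(-1, Add(-3, Rational(-520, 3), Rational(424, 3), Mul(Rational(2, 3), 67600))) = Mul(-1, Add(-3, Rational(-520, 3), Rational(424, 3), Rational(135200, 3))) = Mul(-1, Rational(135095, 3)) = Rational(-135095, 3)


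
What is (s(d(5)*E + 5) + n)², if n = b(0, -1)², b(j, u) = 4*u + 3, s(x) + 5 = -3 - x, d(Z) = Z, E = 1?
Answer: 289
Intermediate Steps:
s(x) = -8 - x (s(x) = -5 + (-3 - x) = -8 - x)
b(j, u) = 3 + 4*u
n = 1 (n = (3 + 4*(-1))² = (3 - 4)² = (-1)² = 1)
(s(d(5)*E + 5) + n)² = ((-8 - (5*1 + 5)) + 1)² = ((-8 - (5 + 5)) + 1)² = ((-8 - 1*10) + 1)² = ((-8 - 10) + 1)² = (-18 + 1)² = (-17)² = 289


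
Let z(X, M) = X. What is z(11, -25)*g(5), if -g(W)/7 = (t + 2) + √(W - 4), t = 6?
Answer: -693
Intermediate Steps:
g(W) = -56 - 7*√(-4 + W) (g(W) = -7*((6 + 2) + √(W - 4)) = -7*(8 + √(-4 + W)) = -56 - 7*√(-4 + W))
z(11, -25)*g(5) = 11*(-56 - 7*√(-4 + 5)) = 11*(-56 - 7*√1) = 11*(-56 - 7*1) = 11*(-56 - 7) = 11*(-63) = -693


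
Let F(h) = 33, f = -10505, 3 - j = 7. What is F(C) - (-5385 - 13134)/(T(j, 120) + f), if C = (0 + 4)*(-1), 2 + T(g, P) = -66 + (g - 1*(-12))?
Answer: 330126/10565 ≈ 31.247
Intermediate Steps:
j = -4 (j = 3 - 1*7 = 3 - 7 = -4)
T(g, P) = -56 + g (T(g, P) = -2 + (-66 + (g - 1*(-12))) = -2 + (-66 + (g + 12)) = -2 + (-66 + (12 + g)) = -2 + (-54 + g) = -56 + g)
C = -4 (C = 4*(-1) = -4)
F(C) - (-5385 - 13134)/(T(j, 120) + f) = 33 - (-5385 - 13134)/((-56 - 4) - 10505) = 33 - (-18519)/(-60 - 10505) = 33 - (-18519)/(-10565) = 33 - (-18519)*(-1)/10565 = 33 - 1*18519/10565 = 33 - 18519/10565 = 330126/10565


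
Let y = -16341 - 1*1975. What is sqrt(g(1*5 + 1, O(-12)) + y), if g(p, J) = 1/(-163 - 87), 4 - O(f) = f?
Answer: 7*I*sqrt(934490)/50 ≈ 135.34*I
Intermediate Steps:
O(f) = 4 - f
y = -18316 (y = -16341 - 1975 = -18316)
g(p, J) = -1/250 (g(p, J) = 1/(-250) = -1/250)
sqrt(g(1*5 + 1, O(-12)) + y) = sqrt(-1/250 - 18316) = sqrt(-4579001/250) = 7*I*sqrt(934490)/50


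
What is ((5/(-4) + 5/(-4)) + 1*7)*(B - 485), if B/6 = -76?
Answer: -8469/2 ≈ -4234.5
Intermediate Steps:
B = -456 (B = 6*(-76) = -456)
((5/(-4) + 5/(-4)) + 1*7)*(B - 485) = ((5/(-4) + 5/(-4)) + 1*7)*(-456 - 485) = ((5*(-¼) + 5*(-¼)) + 7)*(-941) = ((-5/4 - 5/4) + 7)*(-941) = (-5/2 + 7)*(-941) = (9/2)*(-941) = -8469/2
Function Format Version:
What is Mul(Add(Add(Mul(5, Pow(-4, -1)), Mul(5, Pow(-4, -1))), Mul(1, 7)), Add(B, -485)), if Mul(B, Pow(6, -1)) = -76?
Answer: Rational(-8469, 2) ≈ -4234.5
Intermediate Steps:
B = -456 (B = Mul(6, -76) = -456)
Mul(Add(Add(Mul(5, Pow(-4, -1)), Mul(5, Pow(-4, -1))), Mul(1, 7)), Add(B, -485)) = Mul(Add(Add(Mul(5, Pow(-4, -1)), Mul(5, Pow(-4, -1))), Mul(1, 7)), Add(-456, -485)) = Mul(Add(Add(Mul(5, Rational(-1, 4)), Mul(5, Rational(-1, 4))), 7), -941) = Mul(Add(Add(Rational(-5, 4), Rational(-5, 4)), 7), -941) = Mul(Add(Rational(-5, 2), 7), -941) = Mul(Rational(9, 2), -941) = Rational(-8469, 2)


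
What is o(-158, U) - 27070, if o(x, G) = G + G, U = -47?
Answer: -27164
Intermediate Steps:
o(x, G) = 2*G
o(-158, U) - 27070 = 2*(-47) - 27070 = -94 - 27070 = -27164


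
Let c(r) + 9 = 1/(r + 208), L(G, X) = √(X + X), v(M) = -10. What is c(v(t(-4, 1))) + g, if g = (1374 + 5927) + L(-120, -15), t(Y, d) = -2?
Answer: 1443817/198 + I*√30 ≈ 7292.0 + 5.4772*I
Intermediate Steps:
L(G, X) = √2*√X (L(G, X) = √(2*X) = √2*√X)
g = 7301 + I*√30 (g = (1374 + 5927) + √2*√(-15) = 7301 + √2*(I*√15) = 7301 + I*√30 ≈ 7301.0 + 5.4772*I)
c(r) = -9 + 1/(208 + r) (c(r) = -9 + 1/(r + 208) = -9 + 1/(208 + r))
c(v(t(-4, 1))) + g = (-1871 - 9*(-10))/(208 - 10) + (7301 + I*√30) = (-1871 + 90)/198 + (7301 + I*√30) = (1/198)*(-1781) + (7301 + I*√30) = -1781/198 + (7301 + I*√30) = 1443817/198 + I*√30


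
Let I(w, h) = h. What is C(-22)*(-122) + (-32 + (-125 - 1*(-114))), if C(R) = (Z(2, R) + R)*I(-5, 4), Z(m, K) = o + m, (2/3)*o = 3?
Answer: 7521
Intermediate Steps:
o = 9/2 (o = (3/2)*3 = 9/2 ≈ 4.5000)
Z(m, K) = 9/2 + m
C(R) = 26 + 4*R (C(R) = ((9/2 + 2) + R)*4 = (13/2 + R)*4 = 26 + 4*R)
C(-22)*(-122) + (-32 + (-125 - 1*(-114))) = (26 + 4*(-22))*(-122) + (-32 + (-125 - 1*(-114))) = (26 - 88)*(-122) + (-32 + (-125 + 114)) = -62*(-122) + (-32 - 11) = 7564 - 43 = 7521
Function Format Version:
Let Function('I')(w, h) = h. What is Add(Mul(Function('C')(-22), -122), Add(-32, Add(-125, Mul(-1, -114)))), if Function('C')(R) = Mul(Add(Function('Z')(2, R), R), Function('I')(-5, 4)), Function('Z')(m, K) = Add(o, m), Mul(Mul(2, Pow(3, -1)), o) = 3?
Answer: 7521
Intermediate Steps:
o = Rational(9, 2) (o = Mul(Rational(3, 2), 3) = Rational(9, 2) ≈ 4.5000)
Function('Z')(m, K) = Add(Rational(9, 2), m)
Function('C')(R) = Add(26, Mul(4, R)) (Function('C')(R) = Mul(Add(Add(Rational(9, 2), 2), R), 4) = Mul(Add(Rational(13, 2), R), 4) = Add(26, Mul(4, R)))
Add(Mul(Function('C')(-22), -122), Add(-32, Add(-125, Mul(-1, -114)))) = Add(Mul(Add(26, Mul(4, -22)), -122), Add(-32, Add(-125, Mul(-1, -114)))) = Add(Mul(Add(26, -88), -122), Add(-32, Add(-125, 114))) = Add(Mul(-62, -122), Add(-32, -11)) = Add(7564, -43) = 7521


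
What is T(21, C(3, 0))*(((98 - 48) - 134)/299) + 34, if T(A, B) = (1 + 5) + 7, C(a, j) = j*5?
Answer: 698/23 ≈ 30.348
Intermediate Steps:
C(a, j) = 5*j
T(A, B) = 13 (T(A, B) = 6 + 7 = 13)
T(21, C(3, 0))*(((98 - 48) - 134)/299) + 34 = 13*(((98 - 48) - 134)/299) + 34 = 13*((50 - 134)*(1/299)) + 34 = 13*(-84*1/299) + 34 = 13*(-84/299) + 34 = -84/23 + 34 = 698/23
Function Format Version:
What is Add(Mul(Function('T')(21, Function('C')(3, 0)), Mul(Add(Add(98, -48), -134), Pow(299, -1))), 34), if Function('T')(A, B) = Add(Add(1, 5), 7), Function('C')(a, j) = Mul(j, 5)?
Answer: Rational(698, 23) ≈ 30.348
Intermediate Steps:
Function('C')(a, j) = Mul(5, j)
Function('T')(A, B) = 13 (Function('T')(A, B) = Add(6, 7) = 13)
Add(Mul(Function('T')(21, Function('C')(3, 0)), Mul(Add(Add(98, -48), -134), Pow(299, -1))), 34) = Add(Mul(13, Mul(Add(Add(98, -48), -134), Pow(299, -1))), 34) = Add(Mul(13, Mul(Add(50, -134), Rational(1, 299))), 34) = Add(Mul(13, Mul(-84, Rational(1, 299))), 34) = Add(Mul(13, Rational(-84, 299)), 34) = Add(Rational(-84, 23), 34) = Rational(698, 23)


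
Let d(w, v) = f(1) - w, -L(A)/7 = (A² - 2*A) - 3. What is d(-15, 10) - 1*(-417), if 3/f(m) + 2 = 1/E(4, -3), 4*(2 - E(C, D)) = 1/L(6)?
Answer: 759381/1766 ≈ 430.00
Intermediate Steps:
L(A) = 21 - 7*A² + 14*A (L(A) = -7*((A² - 2*A) - 3) = -7*(-3 + A² - 2*A) = 21 - 7*A² + 14*A)
E(C, D) = 1177/588 (E(C, D) = 2 - 1/(4*(21 - 7*6² + 14*6)) = 2 - 1/(4*(21 - 7*36 + 84)) = 2 - 1/(4*(21 - 252 + 84)) = 2 - ¼/(-147) = 2 - ¼*(-1/147) = 2 + 1/588 = 1177/588)
f(m) = -3531/1766 (f(m) = 3/(-2 + 1/(1177/588)) = 3/(-2 + 588/1177) = 3/(-1766/1177) = 3*(-1177/1766) = -3531/1766)
d(w, v) = -3531/1766 - w
d(-15, 10) - 1*(-417) = (-3531/1766 - 1*(-15)) - 1*(-417) = (-3531/1766 + 15) + 417 = 22959/1766 + 417 = 759381/1766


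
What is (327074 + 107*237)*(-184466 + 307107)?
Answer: 43222735553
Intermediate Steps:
(327074 + 107*237)*(-184466 + 307107) = (327074 + 25359)*122641 = 352433*122641 = 43222735553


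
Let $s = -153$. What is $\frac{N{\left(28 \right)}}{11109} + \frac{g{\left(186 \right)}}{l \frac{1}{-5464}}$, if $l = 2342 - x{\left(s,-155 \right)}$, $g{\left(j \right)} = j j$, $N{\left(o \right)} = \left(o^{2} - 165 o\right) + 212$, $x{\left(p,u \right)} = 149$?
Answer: $- \frac{233330053192}{2706893} \approx -86199.0$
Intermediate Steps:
$N{\left(o \right)} = 212 + o^{2} - 165 o$
$g{\left(j \right)} = j^{2}$
$l = 2193$ ($l = 2342 - 149 = 2193$)
$\frac{N{\left(28 \right)}}{11109} + \frac{g{\left(186 \right)}}{l \frac{1}{-5464}} = \frac{212 + 28^{2} - 4620}{11109} + \frac{186^{2}}{2193 \frac{1}{-5464}} = \left(212 + 784 - 4620\right) \frac{1}{11109} + \frac{34596}{2193 \left(- \frac{1}{5464}\right)} = \left(-3624\right) \frac{1}{11109} + \frac{34596}{- \frac{2193}{5464}} = - \frac{1208}{3703} + 34596 \left(- \frac{5464}{2193}\right) = - \frac{1208}{3703} - \frac{63010848}{731} = - \frac{233330053192}{2706893}$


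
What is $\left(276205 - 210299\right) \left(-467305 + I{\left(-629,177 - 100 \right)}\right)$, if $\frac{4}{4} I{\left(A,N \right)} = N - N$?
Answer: $-30798203330$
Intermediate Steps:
$I{\left(A,N \right)} = 0$ ($I{\left(A,N \right)} = N - N = 0$)
$\left(276205 - 210299\right) \left(-467305 + I{\left(-629,177 - 100 \right)}\right) = \left(276205 - 210299\right) \left(-467305 + 0\right) = 65906 \left(-467305\right) = -30798203330$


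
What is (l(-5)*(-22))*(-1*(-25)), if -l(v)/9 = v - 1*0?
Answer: -24750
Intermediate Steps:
l(v) = -9*v (l(v) = -9*(v - 1*0) = -9*(v + 0) = -9*v)
(l(-5)*(-22))*(-1*(-25)) = (-9*(-5)*(-22))*(-1*(-25)) = (45*(-22))*25 = -990*25 = -24750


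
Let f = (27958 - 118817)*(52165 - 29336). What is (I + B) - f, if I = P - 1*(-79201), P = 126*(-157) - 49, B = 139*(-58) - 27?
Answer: 2074271392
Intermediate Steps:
B = -8089 (B = -8062 - 27 = -8089)
P = -19831 (P = -19782 - 49 = -19831)
I = 59370 (I = -19831 - 1*(-79201) = -19831 + 79201 = 59370)
f = -2074220111 (f = -90859*22829 = -2074220111)
(I + B) - f = (59370 - 8089) - 1*(-2074220111) = 51281 + 2074220111 = 2074271392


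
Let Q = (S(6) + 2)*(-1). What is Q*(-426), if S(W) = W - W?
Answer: 852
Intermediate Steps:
S(W) = 0
Q = -2 (Q = (0 + 2)*(-1) = 2*(-1) = -2)
Q*(-426) = -2*(-426) = 852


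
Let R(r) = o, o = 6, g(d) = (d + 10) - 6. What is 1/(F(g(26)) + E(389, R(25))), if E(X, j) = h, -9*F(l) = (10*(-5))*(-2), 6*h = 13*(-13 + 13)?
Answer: -9/100 ≈ -0.090000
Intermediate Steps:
g(d) = 4 + d (g(d) = (10 + d) - 6 = 4 + d)
h = 0 (h = (13*(-13 + 13))/6 = (13*0)/6 = (⅙)*0 = 0)
F(l) = -100/9 (F(l) = -10*(-5)*(-2)/9 = -(-50)*(-2)/9 = -⅑*100 = -100/9)
R(r) = 6
E(X, j) = 0
1/(F(g(26)) + E(389, R(25))) = 1/(-100/9 + 0) = 1/(-100/9) = -9/100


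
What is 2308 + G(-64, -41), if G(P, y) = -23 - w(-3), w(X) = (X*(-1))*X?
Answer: 2294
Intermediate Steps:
w(X) = -X² (w(X) = (-X)*X = -X²)
G(P, y) = -14 (G(P, y) = -23 - (-1)*(-3)² = -23 - (-1)*9 = -23 - 1*(-9) = -23 + 9 = -14)
2308 + G(-64, -41) = 2308 - 14 = 2294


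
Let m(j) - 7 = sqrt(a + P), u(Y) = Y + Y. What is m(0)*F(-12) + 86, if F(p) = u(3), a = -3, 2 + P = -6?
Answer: 128 + 6*I*sqrt(11) ≈ 128.0 + 19.9*I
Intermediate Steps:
P = -8 (P = -2 - 6 = -8)
u(Y) = 2*Y
F(p) = 6 (F(p) = 2*3 = 6)
m(j) = 7 + I*sqrt(11) (m(j) = 7 + sqrt(-3 - 8) = 7 + sqrt(-11) = 7 + I*sqrt(11))
m(0)*F(-12) + 86 = (7 + I*sqrt(11))*6 + 86 = (42 + 6*I*sqrt(11)) + 86 = 128 + 6*I*sqrt(11)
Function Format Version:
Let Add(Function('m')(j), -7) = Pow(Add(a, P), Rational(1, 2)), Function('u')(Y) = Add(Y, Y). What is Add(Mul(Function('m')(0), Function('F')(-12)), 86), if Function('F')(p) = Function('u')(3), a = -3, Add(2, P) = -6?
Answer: Add(128, Mul(6, I, Pow(11, Rational(1, 2)))) ≈ Add(128.00, Mul(19.900, I))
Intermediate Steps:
P = -8 (P = Add(-2, -6) = -8)
Function('u')(Y) = Mul(2, Y)
Function('F')(p) = 6 (Function('F')(p) = Mul(2, 3) = 6)
Function('m')(j) = Add(7, Mul(I, Pow(11, Rational(1, 2)))) (Function('m')(j) = Add(7, Pow(Add(-3, -8), Rational(1, 2))) = Add(7, Pow(-11, Rational(1, 2))) = Add(7, Mul(I, Pow(11, Rational(1, 2)))))
Add(Mul(Function('m')(0), Function('F')(-12)), 86) = Add(Mul(Add(7, Mul(I, Pow(11, Rational(1, 2)))), 6), 86) = Add(Add(42, Mul(6, I, Pow(11, Rational(1, 2)))), 86) = Add(128, Mul(6, I, Pow(11, Rational(1, 2))))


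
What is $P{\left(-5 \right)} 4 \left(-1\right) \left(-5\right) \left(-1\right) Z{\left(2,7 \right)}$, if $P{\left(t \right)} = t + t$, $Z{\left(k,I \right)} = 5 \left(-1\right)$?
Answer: $-1000$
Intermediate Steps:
$Z{\left(k,I \right)} = -5$
$P{\left(t \right)} = 2 t$
$P{\left(-5 \right)} 4 \left(-1\right) \left(-5\right) \left(-1\right) Z{\left(2,7 \right)} = 2 \left(-5\right) 4 \left(-1\right) \left(-5\right) \left(-1\right) \left(-5\right) = - 10 \left(-4\right) \left(-5\right) \left(-1\right) \left(-5\right) = - 10 \cdot 20 \left(-1\right) \left(-5\right) = \left(-10\right) \left(-20\right) \left(-5\right) = 200 \left(-5\right) = -1000$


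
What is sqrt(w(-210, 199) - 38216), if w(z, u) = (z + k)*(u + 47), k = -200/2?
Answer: 2*I*sqrt(28619) ≈ 338.34*I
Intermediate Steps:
k = -100 (k = -200*1/2 = -100)
w(z, u) = (-100 + z)*(47 + u) (w(z, u) = (z - 100)*(u + 47) = (-100 + z)*(47 + u))
sqrt(w(-210, 199) - 38216) = sqrt((-4700 - 100*199 + 47*(-210) + 199*(-210)) - 38216) = sqrt((-4700 - 19900 - 9870 - 41790) - 38216) = sqrt(-76260 - 38216) = sqrt(-114476) = 2*I*sqrt(28619)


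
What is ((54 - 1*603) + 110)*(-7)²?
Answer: -21511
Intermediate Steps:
((54 - 1*603) + 110)*(-7)² = ((54 - 603) + 110)*49 = (-549 + 110)*49 = -439*49 = -21511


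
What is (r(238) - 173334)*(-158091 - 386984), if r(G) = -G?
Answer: 94609757900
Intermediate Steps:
(r(238) - 173334)*(-158091 - 386984) = (-1*238 - 173334)*(-158091 - 386984) = (-238 - 173334)*(-545075) = -173572*(-545075) = 94609757900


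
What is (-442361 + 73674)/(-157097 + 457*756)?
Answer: -368687/188395 ≈ -1.9570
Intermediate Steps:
(-442361 + 73674)/(-157097 + 457*756) = -368687/(-157097 + 345492) = -368687/188395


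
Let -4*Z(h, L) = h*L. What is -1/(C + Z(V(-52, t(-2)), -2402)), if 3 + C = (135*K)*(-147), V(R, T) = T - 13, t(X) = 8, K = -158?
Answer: -2/6265009 ≈ -3.1923e-7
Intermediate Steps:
V(R, T) = -13 + T
Z(h, L) = -L*h/4 (Z(h, L) = -h*L/4 = -L*h/4)
C = 3135507 (C = -3 + (135*(-158))*(-147) = -3 - 21330*(-147) = -3 + 3135510 = 3135507)
-1/(C + Z(V(-52, t(-2)), -2402)) = -1/(3135507 - ¼*(-2402)*(-13 + 8)) = -1/(3135507 - ¼*(-2402)*(-5)) = -1/(3135507 - 6005/2) = -1/6265009/2 = -1*2/6265009 = -2/6265009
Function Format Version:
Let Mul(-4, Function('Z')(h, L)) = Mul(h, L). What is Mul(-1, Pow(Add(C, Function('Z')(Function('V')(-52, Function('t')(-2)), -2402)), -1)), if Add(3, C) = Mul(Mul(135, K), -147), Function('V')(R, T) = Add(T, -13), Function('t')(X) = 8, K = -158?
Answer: Rational(-2, 6265009) ≈ -3.1923e-7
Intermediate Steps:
Function('V')(R, T) = Add(-13, T)
Function('Z')(h, L) = Mul(Rational(-1, 4), L, h) (Function('Z')(h, L) = Mul(Rational(-1, 4), Mul(h, L)) = Mul(Rational(-1, 4), Mul(L, h)) = Mul(Rational(-1, 4), L, h))
C = 3135507 (C = Add(-3, Mul(Mul(135, -158), -147)) = Add(-3, Mul(-21330, -147)) = Add(-3, 3135510) = 3135507)
Mul(-1, Pow(Add(C, Function('Z')(Function('V')(-52, Function('t')(-2)), -2402)), -1)) = Mul(-1, Pow(Add(3135507, Mul(Rational(-1, 4), -2402, Add(-13, 8))), -1)) = Mul(-1, Pow(Add(3135507, Mul(Rational(-1, 4), -2402, -5)), -1)) = Mul(-1, Pow(Add(3135507, Rational(-6005, 2)), -1)) = Mul(-1, Pow(Rational(6265009, 2), -1)) = Mul(-1, Rational(2, 6265009)) = Rational(-2, 6265009)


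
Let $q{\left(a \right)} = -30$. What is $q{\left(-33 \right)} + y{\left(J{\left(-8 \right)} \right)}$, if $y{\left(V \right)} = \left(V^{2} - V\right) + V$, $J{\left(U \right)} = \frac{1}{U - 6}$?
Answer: $- \frac{5879}{196} \approx -29.995$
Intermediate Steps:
$J{\left(U \right)} = \frac{1}{-6 + U}$
$y{\left(V \right)} = V^{2}$
$q{\left(-33 \right)} + y{\left(J{\left(-8 \right)} \right)} = -30 + \left(\frac{1}{-6 - 8}\right)^{2} = -30 + \left(\frac{1}{-14}\right)^{2} = -30 + \left(- \frac{1}{14}\right)^{2} = -30 + \frac{1}{196} = - \frac{5879}{196}$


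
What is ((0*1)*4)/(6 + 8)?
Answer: 0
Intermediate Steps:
((0*1)*4)/(6 + 8) = (0*4)/14 = 0*(1/14) = 0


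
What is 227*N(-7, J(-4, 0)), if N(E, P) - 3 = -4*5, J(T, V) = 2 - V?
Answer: -3859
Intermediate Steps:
N(E, P) = -17 (N(E, P) = 3 - 4*5 = 3 - 20 = -17)
227*N(-7, J(-4, 0)) = 227*(-17) = -3859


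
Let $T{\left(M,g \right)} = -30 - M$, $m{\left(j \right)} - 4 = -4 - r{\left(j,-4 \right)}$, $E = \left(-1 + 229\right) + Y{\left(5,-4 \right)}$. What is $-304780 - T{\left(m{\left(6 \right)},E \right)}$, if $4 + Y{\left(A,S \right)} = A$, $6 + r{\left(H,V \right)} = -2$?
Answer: $-304742$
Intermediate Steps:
$r{\left(H,V \right)} = -8$ ($r{\left(H,V \right)} = -6 - 2 = -8$)
$Y{\left(A,S \right)} = -4 + A$
$E = 229$ ($E = \left(-1 + 229\right) + \left(-4 + 5\right) = 228 + 1 = 229$)
$m{\left(j \right)} = 8$ ($m{\left(j \right)} = 4 - -4 = 4 + \left(-4 + 8\right) = 4 + 4 = 8$)
$-304780 - T{\left(m{\left(6 \right)},E \right)} = -304780 - \left(-30 - 8\right) = -304780 - -38 = -304780 + 38 = -304742$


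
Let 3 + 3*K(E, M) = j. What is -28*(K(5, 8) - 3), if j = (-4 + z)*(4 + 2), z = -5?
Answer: 616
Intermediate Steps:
j = -54 (j = (-4 - 5)*(4 + 2) = -9*6 = -54)
K(E, M) = -19 (K(E, M) = -1 + (1/3)*(-54) = -1 - 18 = -19)
-28*(K(5, 8) - 3) = -28*(-19 - 3) = -28*(-22) = 616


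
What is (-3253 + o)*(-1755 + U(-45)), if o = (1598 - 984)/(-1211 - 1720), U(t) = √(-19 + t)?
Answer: 5578066845/977 - 76281256*I/2931 ≈ 5.7094e+6 - 26026.0*I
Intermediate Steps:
o = -614/2931 (o = 614/(-2931) = 614*(-1/2931) = -614/2931 ≈ -0.20948)
(-3253 + o)*(-1755 + U(-45)) = (-3253 - 614/2931)*(-1755 + √(-19 - 45)) = -9535157*(-1755 + √(-64))/2931 = -9535157*(-1755 + 8*I)/2931 = 5578066845/977 - 76281256*I/2931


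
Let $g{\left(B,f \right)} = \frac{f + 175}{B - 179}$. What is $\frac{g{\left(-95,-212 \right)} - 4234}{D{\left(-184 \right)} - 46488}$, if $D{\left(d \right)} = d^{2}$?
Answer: $\frac{1160079}{3461168} \approx 0.33517$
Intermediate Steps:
$g{\left(B,f \right)} = \frac{175 + f}{-179 + B}$
$\frac{g{\left(-95,-212 \right)} - 4234}{D{\left(-184 \right)} - 46488} = \frac{\frac{175 - 212}{-179 - 95} - 4234}{\left(-184\right)^{2} - 46488} = \frac{\frac{1}{-274} \left(-37\right) - 4234}{33856 - 46488} = \frac{\left(- \frac{1}{274}\right) \left(-37\right) - 4234}{-12632} = \left(\frac{37}{274} - 4234\right) \left(- \frac{1}{12632}\right) = \left(- \frac{1160079}{274}\right) \left(- \frac{1}{12632}\right) = \frac{1160079}{3461168}$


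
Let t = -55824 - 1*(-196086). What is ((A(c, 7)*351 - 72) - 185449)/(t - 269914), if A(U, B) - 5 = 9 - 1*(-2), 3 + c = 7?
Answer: 179905/129652 ≈ 1.3876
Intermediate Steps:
c = 4 (c = -3 + 7 = 4)
A(U, B) = 16 (A(U, B) = 5 + (9 - 1*(-2)) = 5 + (9 + 2) = 5 + 11 = 16)
t = 140262 (t = -55824 + 196086 = 140262)
((A(c, 7)*351 - 72) - 185449)/(t - 269914) = ((16*351 - 72) - 185449)/(140262 - 269914) = ((5616 - 72) - 185449)/(-129652) = (5544 - 185449)*(-1/129652) = -179905*(-1/129652) = 179905/129652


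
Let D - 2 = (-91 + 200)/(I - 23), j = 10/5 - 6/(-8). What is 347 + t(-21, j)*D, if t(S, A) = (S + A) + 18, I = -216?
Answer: 331363/956 ≈ 346.61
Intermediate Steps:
j = 11/4 (j = 10*(⅕) - 6*(-⅛) = 2 + ¾ = 11/4 ≈ 2.7500)
D = 369/239 (D = 2 + (-91 + 200)/(-216 - 23) = 2 + 109/(-239) = 2 + 109*(-1/239) = 2 - 109/239 = 369/239 ≈ 1.5439)
t(S, A) = 18 + A + S (t(S, A) = (A + S) + 18 = 18 + A + S)
347 + t(-21, j)*D = 347 + (18 + 11/4 - 21)*(369/239) = 347 - ¼*369/239 = 347 - 369/956 = 331363/956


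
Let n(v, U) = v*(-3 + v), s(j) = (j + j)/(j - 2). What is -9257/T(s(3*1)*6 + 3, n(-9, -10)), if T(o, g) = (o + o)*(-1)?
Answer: 9257/78 ≈ 118.68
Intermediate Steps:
s(j) = 2*j/(-2 + j) (s(j) = (2*j)/(-2 + j) = 2*j/(-2 + j))
T(o, g) = -2*o (T(o, g) = (2*o)*(-1) = -2*o)
-9257/T(s(3*1)*6 + 3, n(-9, -10)) = -9257*(-1/(2*((2*(3*1)/(-2 + 3*1))*6 + 3))) = -9257*(-1/(2*((2*3/(-2 + 3))*6 + 3))) = -9257*(-1/(2*((2*3/1)*6 + 3))) = -9257*(-1/(2*((2*3*1)*6 + 3))) = -9257*(-1/(2*(6*6 + 3))) = -9257*(-1/(2*(36 + 3))) = -9257/((-2*39)) = -9257/(-78) = -9257*(-1/78) = 9257/78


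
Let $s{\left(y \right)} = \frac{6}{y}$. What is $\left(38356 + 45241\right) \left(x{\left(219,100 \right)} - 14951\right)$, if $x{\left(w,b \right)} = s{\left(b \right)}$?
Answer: $- \frac{62492686559}{50} \approx -1.2499 \cdot 10^{9}$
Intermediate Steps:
$x{\left(w,b \right)} = \frac{6}{b}$
$\left(38356 + 45241\right) \left(x{\left(219,100 \right)} - 14951\right) = \left(38356 + 45241\right) \left(\frac{6}{100} - 14951\right) = 83597 \left(6 \cdot \frac{1}{100} - 14951\right) = 83597 \left(\frac{3}{50} - 14951\right) = 83597 \left(- \frac{747547}{50}\right) = - \frac{62492686559}{50}$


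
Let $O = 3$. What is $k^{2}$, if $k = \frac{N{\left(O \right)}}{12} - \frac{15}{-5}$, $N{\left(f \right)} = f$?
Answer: $\frac{169}{16} \approx 10.563$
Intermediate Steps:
$k = \frac{13}{4}$ ($k = \frac{3}{12} - \frac{15}{-5} = 3 \cdot \frac{1}{12} - -3 = \frac{1}{4} + 3 = \frac{13}{4} \approx 3.25$)
$k^{2} = \left(\frac{13}{4}\right)^{2} = \frac{169}{16}$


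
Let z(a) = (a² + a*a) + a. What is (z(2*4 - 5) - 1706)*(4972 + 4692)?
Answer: -16283840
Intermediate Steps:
z(a) = a + 2*a² (z(a) = (a² + a²) + a = 2*a² + a = a + 2*a²)
(z(2*4 - 5) - 1706)*(4972 + 4692) = ((2*4 - 5)*(1 + 2*(2*4 - 5)) - 1706)*(4972 + 4692) = ((8 - 5)*(1 + 2*(8 - 5)) - 1706)*9664 = (3*(1 + 2*3) - 1706)*9664 = (3*(1 + 6) - 1706)*9664 = (3*7 - 1706)*9664 = (21 - 1706)*9664 = -1685*9664 = -16283840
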